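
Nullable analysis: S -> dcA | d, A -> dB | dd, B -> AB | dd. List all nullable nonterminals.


A nonterminal is nullable iff some alternative derives ε (directly, or every symbol in it is nullable)
Nullable: {}


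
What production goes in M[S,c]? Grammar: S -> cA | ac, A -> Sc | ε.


For [S, c]: 'c' ∈ FIRST(cA)
Entry: S -> cA


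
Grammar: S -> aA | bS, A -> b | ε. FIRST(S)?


Per alternative of S: FIRST(aA) = {a}; FIRST(bS) = {b}
FIRST(S) = {a, b}


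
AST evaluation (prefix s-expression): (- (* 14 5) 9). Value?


Evaluate inner: (* 14 5) = 70
Evaluate root: (- 70 9) = 61
Result: 61


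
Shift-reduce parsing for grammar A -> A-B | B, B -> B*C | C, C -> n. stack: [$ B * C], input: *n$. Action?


handle 'B*C' on top
Action: reduce (B -> B*C)


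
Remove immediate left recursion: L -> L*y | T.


Left-recursive alternatives: L*y; non-recursive: T
Introduce L': L -> TL', L' -> *yL' | ε


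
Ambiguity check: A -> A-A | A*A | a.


'a-a*a' has two parse trees (no precedence encoded between - and *)
Ambiguous


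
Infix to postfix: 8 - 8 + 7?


Left to right (same or higher precedence on left)
Postfix: 8 8 - 7 +


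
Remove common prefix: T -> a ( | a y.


Common prefix: 'a'
Factored: T -> a T', T' -> ( | y


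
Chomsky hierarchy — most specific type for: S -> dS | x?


Right-linear: every RHS is a terminal or a terminal followed by one nonterminal
Classification: Type 3 (Regular)


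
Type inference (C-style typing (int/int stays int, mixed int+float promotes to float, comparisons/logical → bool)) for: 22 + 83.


Operand types: int + int
Rule: mixed int/float promotes to float; int/int stays int
Result type: int


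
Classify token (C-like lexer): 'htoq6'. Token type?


Pattern: letter/underscore followed by alphanumerics, not a keyword
Type: IDENTIFIER


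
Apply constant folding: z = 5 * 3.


5 * 3 = 15 at compile time
Optimized: z = 15


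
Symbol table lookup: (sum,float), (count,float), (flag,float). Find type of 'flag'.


Lookup 'flag' → type float


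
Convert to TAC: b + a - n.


Break into single-operator statements:
t1 = b + a
t2 = t1 - n


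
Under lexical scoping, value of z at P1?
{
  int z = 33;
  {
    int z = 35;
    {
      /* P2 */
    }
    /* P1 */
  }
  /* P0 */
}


z declared in the same block as P1
z = 35


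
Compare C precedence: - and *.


'*' is multiplicative (level 10); '-' is additive (level 9)
Higher level binds tighter
'*' has higher precedence than '-'


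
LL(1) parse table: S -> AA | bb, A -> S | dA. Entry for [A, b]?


For [A, b]: 'b' ∈ FIRST(S)
Entry: A -> S


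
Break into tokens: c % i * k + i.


Scan left to right, longest-match per lexeme
Tokens: ID(c), OP(%), ID(i), OP(*), ID(k), OP(+), ID(i)


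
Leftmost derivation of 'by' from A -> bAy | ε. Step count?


Derivation: A => bAy => by
Steps: 2


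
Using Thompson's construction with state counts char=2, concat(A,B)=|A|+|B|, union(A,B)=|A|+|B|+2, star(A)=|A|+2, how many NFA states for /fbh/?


Syntax tree has 3 char leaf(s), 0 union(s), 0 star(s)
chars contribute 3×2 = 6; each union adds +2; each star adds +2
Total: 6 + 0 + 0 = 6 states


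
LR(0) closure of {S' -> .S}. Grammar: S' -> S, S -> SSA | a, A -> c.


Start: S' -> .S
For each item with dot before a nonterminal B, add B -> .γ for every B-production
Closure: [S' -> .S, S -> .SSA, S -> .a]


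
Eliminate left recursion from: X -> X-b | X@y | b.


Left-recursive alternatives: X-b, X@y; non-recursive: b
Introduce X': X -> bX', X' -> -bX' | @yX' | ε


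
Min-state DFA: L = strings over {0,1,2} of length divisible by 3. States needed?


Track length mod 3: states 0..2, accept at 0
Minimal DFA: 3 states


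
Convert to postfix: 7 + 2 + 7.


Left to right (same or higher precedence on left)
Postfix: 7 2 + 7 +


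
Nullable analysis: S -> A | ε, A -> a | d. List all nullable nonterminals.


A nonterminal is nullable iff some alternative derives ε (directly, or every symbol in it is nullable)
Nullable: {S}


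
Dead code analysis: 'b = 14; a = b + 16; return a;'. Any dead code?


b is read by a's definition; a is returned
No dead code


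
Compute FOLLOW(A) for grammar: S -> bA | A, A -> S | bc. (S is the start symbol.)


$ ∈ FOLLOW(S). For each A -> αBβ: add FIRST(β)\{ε} to FOLLOW(B); if β nullable, add FOLLOW(A).
FOLLOW(A) = {$}


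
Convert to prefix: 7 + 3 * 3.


'*' binds tighter: tree is (+ 7 (* 3 3))
Prefix: + 7 * 3 3


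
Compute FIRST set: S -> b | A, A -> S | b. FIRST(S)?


Per alternative of S: FIRST(b) = {b}; FIRST(A) = {b}
FIRST(S) = {b}


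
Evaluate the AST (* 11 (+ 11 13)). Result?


Evaluate inner: (+ 11 13) = 24
Evaluate root: (* 11 24) = 264
Result: 264


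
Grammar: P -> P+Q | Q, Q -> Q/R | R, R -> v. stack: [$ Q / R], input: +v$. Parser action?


handle 'Q/R' on top
Action: reduce (Q -> Q/R)


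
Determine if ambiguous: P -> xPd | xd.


balanced x^n…d^n: each string has a unique parse
Unambiguous


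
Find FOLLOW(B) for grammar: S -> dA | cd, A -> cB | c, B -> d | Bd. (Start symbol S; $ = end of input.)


$ ∈ FOLLOW(S). For each A -> αBβ: add FIRST(β)\{ε} to FOLLOW(B); if β nullable, add FOLLOW(A).
FOLLOW(B) = {$, d}


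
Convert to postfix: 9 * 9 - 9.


Left to right (same or higher precedence on left)
Postfix: 9 9 * 9 -


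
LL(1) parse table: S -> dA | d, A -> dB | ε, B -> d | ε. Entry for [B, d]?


For [B, d]: 'd' ∈ FIRST(d)
Entry: B -> d


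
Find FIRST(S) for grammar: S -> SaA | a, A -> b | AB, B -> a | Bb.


Per alternative of S: FIRST(SaA) = {a}; FIRST(a) = {a}
FIRST(S) = {a}


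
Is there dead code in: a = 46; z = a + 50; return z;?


a is read by z's definition; z is returned
No dead code


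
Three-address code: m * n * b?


Break into single-operator statements:
t1 = m * n
t2 = t1 * b


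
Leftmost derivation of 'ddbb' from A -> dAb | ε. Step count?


Derivation: A => dAb => ddAbb => ddbb
Steps: 3


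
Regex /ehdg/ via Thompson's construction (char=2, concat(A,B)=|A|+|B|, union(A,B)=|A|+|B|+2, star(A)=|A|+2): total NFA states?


Syntax tree has 4 char leaf(s), 0 union(s), 0 star(s)
chars contribute 4×2 = 8; each union adds +2; each star adds +2
Total: 8 + 0 + 0 = 8 states


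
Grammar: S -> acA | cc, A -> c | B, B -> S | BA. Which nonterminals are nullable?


A nonterminal is nullable iff some alternative derives ε (directly, or every symbol in it is nullable)
Nullable: {}


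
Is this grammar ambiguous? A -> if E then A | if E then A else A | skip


dangling else: 'if E then if E then skip else skip' parses two ways
Ambiguous


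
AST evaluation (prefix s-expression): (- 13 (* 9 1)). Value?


Evaluate inner: (* 9 1) = 9
Evaluate root: (- 13 9) = 4
Result: 4


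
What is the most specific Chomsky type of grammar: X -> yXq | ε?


Single nonterminal LHS, but y^n q^n is not regular
Classification: Type 2 (Context-Free)


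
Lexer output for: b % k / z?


Scan left to right, longest-match per lexeme
Tokens: ID(b), OP(%), ID(k), OP(/), ID(z)


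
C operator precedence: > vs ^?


'>' is relational (level 7); '^' is bitwise XOR (level 4)
Higher level binds tighter
'>' has higher precedence than '^'


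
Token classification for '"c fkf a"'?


Pattern: double-quoted sequence
Type: STRING_LITERAL


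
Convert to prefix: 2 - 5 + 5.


left-to-right (same/higher precedence on left): tree is (+ (- 2 5) 5)
Prefix: + - 2 5 5


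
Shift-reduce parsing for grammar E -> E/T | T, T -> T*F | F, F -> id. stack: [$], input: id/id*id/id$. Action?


no handle on stack; shift 'id'
Action: shift


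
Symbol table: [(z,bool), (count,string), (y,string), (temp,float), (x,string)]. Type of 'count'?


Lookup 'count' → type string


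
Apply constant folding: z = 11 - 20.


11 - 20 = -9 at compile time
Optimized: z = -9


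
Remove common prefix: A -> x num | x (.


Common prefix: 'x'
Factored: A -> x A', A' -> num | (


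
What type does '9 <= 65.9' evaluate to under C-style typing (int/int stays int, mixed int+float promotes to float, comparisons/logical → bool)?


Operand types: int <= float
Rule: comparison yields bool
Result type: bool


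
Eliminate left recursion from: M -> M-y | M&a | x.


Left-recursive alternatives: M-y, M&a; non-recursive: x
Introduce M': M -> xM', M' -> -yM' | &aM' | ε


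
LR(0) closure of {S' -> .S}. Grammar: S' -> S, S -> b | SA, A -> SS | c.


Start: S' -> .S
For each item with dot before a nonterminal B, add B -> .γ for every B-production
Closure: [S' -> .S, S -> .b, S -> .SA]


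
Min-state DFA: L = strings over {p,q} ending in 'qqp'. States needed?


Track the longest suffix of input matching a prefix of 'qqp': 4 classes (prefixes of length 0..3)
Minimal DFA: 4 states


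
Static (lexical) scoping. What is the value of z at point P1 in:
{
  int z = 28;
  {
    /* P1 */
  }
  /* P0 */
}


P1's block does not declare z; resolves to the enclosing declaration at depth 0
z = 28


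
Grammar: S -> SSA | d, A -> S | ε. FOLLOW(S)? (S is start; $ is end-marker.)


$ ∈ FOLLOW(S). For each A -> αBβ: add FIRST(β)\{ε} to FOLLOW(B); if β nullable, add FOLLOW(A).
FOLLOW(S) = {$, d}


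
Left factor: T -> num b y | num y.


Common prefix: 'num'
Factored: T -> num T', T' -> b y | y


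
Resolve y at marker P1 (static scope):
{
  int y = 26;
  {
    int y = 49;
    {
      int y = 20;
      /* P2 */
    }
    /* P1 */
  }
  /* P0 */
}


y declared in the same block as P1
y = 49


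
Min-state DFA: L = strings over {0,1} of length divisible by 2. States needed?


Track length mod 2: states 0..1, accept at 0
Minimal DFA: 2 states


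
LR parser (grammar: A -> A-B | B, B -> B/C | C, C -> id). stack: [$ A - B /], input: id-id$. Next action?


no handle; shift 'id'
Action: shift


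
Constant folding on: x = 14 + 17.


14 + 17 = 31 at compile time
Optimized: x = 31


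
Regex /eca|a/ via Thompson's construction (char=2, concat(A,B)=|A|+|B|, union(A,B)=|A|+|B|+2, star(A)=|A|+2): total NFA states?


Syntax tree has 4 char leaf(s), 1 union(s), 0 star(s)
chars contribute 4×2 = 8; each union adds +2; each star adds +2
Total: 8 + 2 + 0 = 10 states


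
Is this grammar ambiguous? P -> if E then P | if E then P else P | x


dangling else: 'if E then if E then x else x' parses two ways
Ambiguous


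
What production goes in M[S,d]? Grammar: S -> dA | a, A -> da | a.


For [S, d]: 'd' ∈ FIRST(dA)
Entry: S -> dA


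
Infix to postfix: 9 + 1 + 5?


Left to right (same or higher precedence on left)
Postfix: 9 1 + 5 +


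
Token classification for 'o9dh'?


Pattern: letter/underscore followed by alphanumerics, not a keyword
Type: IDENTIFIER


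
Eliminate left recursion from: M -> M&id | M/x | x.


Left-recursive alternatives: M&id, M/x; non-recursive: x
Introduce M': M -> xM', M' -> &idM' | /xM' | ε


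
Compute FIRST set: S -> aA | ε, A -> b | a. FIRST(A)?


Per alternative of A: FIRST(b) = {b}; FIRST(a) = {a}
FIRST(A) = {a, b}


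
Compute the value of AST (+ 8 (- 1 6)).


Evaluate inner: (- 1 6) = -5
Evaluate root: (+ 8 -5) = 3
Result: 3


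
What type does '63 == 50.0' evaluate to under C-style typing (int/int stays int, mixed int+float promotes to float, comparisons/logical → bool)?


Operand types: int == float
Rule: comparison yields bool
Result type: bool


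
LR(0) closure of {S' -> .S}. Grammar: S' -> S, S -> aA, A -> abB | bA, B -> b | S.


Start: S' -> .S
For each item with dot before a nonterminal B, add B -> .γ for every B-production
Closure: [S' -> .S, S -> .aA]


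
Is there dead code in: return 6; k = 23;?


statement follows a return and is unreachable
Dead: 'k = 23'


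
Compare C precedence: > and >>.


'>>' is shift (level 8); '>' is relational (level 7)
Higher level binds tighter
'>>' has higher precedence than '>'


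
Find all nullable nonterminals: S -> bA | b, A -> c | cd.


A nonterminal is nullable iff some alternative derives ε (directly, or every symbol in it is nullable)
Nullable: {}


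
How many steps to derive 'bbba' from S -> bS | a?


Derivation: S => bS => bbS => bbbS => bbba
Steps: 4


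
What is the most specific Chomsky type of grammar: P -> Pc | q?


Left-linear: every RHS is a terminal or one nonterminal followed by a terminal
Classification: Type 3 (Regular)


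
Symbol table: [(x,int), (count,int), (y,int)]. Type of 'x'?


Lookup 'x' → type int


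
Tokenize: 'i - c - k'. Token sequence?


Scan left to right, longest-match per lexeme
Tokens: ID(i), OP(-), ID(c), OP(-), ID(k)


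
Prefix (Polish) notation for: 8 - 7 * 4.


'*' binds tighter: tree is (- 8 (* 7 4))
Prefix: - 8 * 7 4


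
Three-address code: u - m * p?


Break into single-operator statements:
t1 = m * p
t2 = u - t1


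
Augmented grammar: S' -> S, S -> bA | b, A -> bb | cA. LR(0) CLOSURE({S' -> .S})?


Start: S' -> .S
For each item with dot before a nonterminal B, add B -> .γ for every B-production
Closure: [S' -> .S, S -> .bA, S -> .b]


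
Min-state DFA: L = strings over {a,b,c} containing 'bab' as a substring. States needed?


KMP-style automaton: 3 progress states + 1 absorbing accept = 4
Minimal DFA: 4 states


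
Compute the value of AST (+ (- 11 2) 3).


Evaluate inner: (- 11 2) = 9
Evaluate root: (+ 9 3) = 12
Result: 12


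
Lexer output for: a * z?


Scan left to right, longest-match per lexeme
Tokens: ID(a), OP(*), ID(z)


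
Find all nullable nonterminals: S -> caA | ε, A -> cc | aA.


A nonterminal is nullable iff some alternative derives ε (directly, or every symbol in it is nullable)
Nullable: {S}


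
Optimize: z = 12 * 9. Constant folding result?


12 * 9 = 108 at compile time
Optimized: z = 108


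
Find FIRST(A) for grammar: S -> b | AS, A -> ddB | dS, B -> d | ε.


Per alternative of A: FIRST(ddB) = {d}; FIRST(dS) = {d}
FIRST(A) = {d}


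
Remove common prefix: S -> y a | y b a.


Common prefix: 'y'
Factored: S -> y S', S' -> a | b a


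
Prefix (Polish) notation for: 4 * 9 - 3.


left-to-right (same/higher precedence on left): tree is (- (* 4 9) 3)
Prefix: - * 4 9 3


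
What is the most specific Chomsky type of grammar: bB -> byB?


LHS has context (more than one symbol) and |LHS| ≤ |RHS|
Classification: Type 1 (Context-Sensitive)


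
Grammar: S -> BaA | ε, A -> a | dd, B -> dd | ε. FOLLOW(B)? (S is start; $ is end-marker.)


$ ∈ FOLLOW(S). For each A -> αBβ: add FIRST(β)\{ε} to FOLLOW(B); if β nullable, add FOLLOW(A).
FOLLOW(B) = {a}


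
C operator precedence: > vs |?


'>' is relational (level 7); '|' is bitwise OR (level 3)
Higher level binds tighter
'>' has higher precedence than '|'


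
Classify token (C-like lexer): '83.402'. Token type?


Pattern: digits with a decimal point
Type: FLOAT_LITERAL


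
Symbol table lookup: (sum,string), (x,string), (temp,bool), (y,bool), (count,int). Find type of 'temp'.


Lookup 'temp' → type bool


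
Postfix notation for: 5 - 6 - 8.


Left to right (same or higher precedence on left)
Postfix: 5 6 - 8 -


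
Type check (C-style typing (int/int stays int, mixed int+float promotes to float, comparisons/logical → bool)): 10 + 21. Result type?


Operand types: int + int
Rule: mixed int/float promotes to float; int/int stays int
Result type: int


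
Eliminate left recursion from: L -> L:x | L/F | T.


Left-recursive alternatives: L:x, L/F; non-recursive: T
Introduce L': L -> TL', L' -> :xL' | /FL' | ε


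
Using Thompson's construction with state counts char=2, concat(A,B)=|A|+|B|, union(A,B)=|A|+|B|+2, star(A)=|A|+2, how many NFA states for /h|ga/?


Syntax tree has 3 char leaf(s), 1 union(s), 0 star(s)
chars contribute 3×2 = 6; each union adds +2; each star adds +2
Total: 6 + 2 + 0 = 8 states


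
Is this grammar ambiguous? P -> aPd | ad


balanced a^n…d^n: each string has a unique parse
Unambiguous


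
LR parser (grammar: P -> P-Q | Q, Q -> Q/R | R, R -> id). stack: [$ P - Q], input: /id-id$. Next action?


'/' can extend Q; shift to build Q -> Q/R
Action: shift


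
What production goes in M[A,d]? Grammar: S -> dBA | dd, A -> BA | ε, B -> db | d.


For [A, d]: 'd' ∈ FIRST(BA)
Entry: A -> BA


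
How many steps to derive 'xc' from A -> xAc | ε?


Derivation: A => xAc => xc
Steps: 2


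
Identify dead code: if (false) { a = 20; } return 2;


condition is constant false, so the whole block is unreachable
Dead: 'if (false) { a = 20; }'


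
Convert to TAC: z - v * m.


Break into single-operator statements:
t1 = v * m
t2 = z - t1


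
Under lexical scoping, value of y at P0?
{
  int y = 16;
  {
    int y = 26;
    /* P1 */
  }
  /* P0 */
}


y declared in the same block as P0
y = 16


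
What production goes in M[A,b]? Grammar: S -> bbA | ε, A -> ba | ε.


For [A, b]: 'b' ∈ FIRST(ba)
Entry: A -> ba


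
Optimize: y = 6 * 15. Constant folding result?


6 * 15 = 90 at compile time
Optimized: y = 90


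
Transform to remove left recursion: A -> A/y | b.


Left-recursive alternatives: A/y; non-recursive: b
Introduce A': A -> bA', A' -> /yA' | ε


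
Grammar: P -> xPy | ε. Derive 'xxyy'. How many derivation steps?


Derivation: P => xPy => xxPyy => xxyy
Steps: 3


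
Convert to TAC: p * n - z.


Break into single-operator statements:
t1 = p * n
t2 = t1 - z


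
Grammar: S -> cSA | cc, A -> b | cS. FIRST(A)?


Per alternative of A: FIRST(b) = {b}; FIRST(cS) = {c}
FIRST(A) = {b, c}


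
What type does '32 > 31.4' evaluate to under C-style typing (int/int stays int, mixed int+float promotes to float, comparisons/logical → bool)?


Operand types: int > float
Rule: comparison yields bool
Result type: bool


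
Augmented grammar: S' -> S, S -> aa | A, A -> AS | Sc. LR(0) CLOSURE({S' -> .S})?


Start: S' -> .S
For each item with dot before a nonterminal B, add B -> .γ for every B-production
Closure: [S' -> .S, S -> .aa, S -> .A, A -> .AS, A -> .Sc]


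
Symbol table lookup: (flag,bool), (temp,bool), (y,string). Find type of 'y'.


Lookup 'y' → type string


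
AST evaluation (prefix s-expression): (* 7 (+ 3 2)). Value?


Evaluate inner: (+ 3 2) = 5
Evaluate root: (* 7 5) = 35
Result: 35


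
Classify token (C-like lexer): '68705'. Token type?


Pattern: digits only
Type: INTEGER_LITERAL


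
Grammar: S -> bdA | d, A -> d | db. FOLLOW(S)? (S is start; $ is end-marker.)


$ ∈ FOLLOW(S). For each A -> αBβ: add FIRST(β)\{ε} to FOLLOW(B); if β nullable, add FOLLOW(A).
FOLLOW(S) = {$}


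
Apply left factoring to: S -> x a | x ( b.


Common prefix: 'x'
Factored: S -> x S', S' -> a | ( b


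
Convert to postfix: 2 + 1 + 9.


Left to right (same or higher precedence on left)
Postfix: 2 1 + 9 +


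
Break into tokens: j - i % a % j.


Scan left to right, longest-match per lexeme
Tokens: ID(j), OP(-), ID(i), OP(%), ID(a), OP(%), ID(j)


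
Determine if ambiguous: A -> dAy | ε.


balanced d^n…y^n: each string has a unique parse
Unambiguous


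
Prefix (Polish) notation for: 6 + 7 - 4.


left-to-right (same/higher precedence on left): tree is (- (+ 6 7) 4)
Prefix: - + 6 7 4


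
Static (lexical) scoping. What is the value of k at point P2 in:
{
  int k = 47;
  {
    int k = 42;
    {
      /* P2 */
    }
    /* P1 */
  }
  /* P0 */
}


P2's block does not declare k; resolves to the enclosing declaration at depth 1
k = 42


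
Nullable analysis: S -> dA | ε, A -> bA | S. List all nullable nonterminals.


A nonterminal is nullable iff some alternative derives ε (directly, or every symbol in it is nullable)
Nullable: {A, S}


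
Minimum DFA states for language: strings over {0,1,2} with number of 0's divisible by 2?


Track (count of 0) mod 2: states 0..1, accept at 0
Minimal DFA: 2 states


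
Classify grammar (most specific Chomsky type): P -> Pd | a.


Left-linear: every RHS is a terminal or one nonterminal followed by a terminal
Classification: Type 3 (Regular)


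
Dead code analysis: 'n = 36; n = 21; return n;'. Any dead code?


first assignment to n is overwritten before any read
Dead: 'n = 36'


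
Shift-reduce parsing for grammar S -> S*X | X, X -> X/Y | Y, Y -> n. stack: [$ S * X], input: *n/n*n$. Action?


handle 'S*X' on top; lookahead ∈ FOLLOW(S) = {*, $}
Action: reduce (S -> S*X)


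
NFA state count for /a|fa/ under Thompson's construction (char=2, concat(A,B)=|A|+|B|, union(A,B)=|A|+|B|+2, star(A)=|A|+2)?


Syntax tree has 3 char leaf(s), 1 union(s), 0 star(s)
chars contribute 3×2 = 6; each union adds +2; each star adds +2
Total: 6 + 2 + 0 = 8 states


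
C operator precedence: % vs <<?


'%' is multiplicative (level 10); '<<' is shift (level 8)
Higher level binds tighter
'%' has higher precedence than '<<'


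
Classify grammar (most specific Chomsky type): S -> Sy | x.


Left-linear: every RHS is a terminal or one nonterminal followed by a terminal
Classification: Type 3 (Regular)


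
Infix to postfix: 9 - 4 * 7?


* has higher precedence, evaluate 4*7 first
Postfix: 9 4 7 * -


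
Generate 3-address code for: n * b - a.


Break into single-operator statements:
t1 = n * b
t2 = t1 - a


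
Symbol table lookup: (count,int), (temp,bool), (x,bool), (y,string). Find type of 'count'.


Lookup 'count' → type int


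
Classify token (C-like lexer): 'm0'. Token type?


Pattern: letter/underscore followed by alphanumerics, not a keyword
Type: IDENTIFIER


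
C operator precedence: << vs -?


'-' is additive (level 9); '<<' is shift (level 8)
Higher level binds tighter
'-' has higher precedence than '<<'


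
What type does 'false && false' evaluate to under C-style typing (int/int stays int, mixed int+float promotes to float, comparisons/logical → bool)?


Operand types: bool && bool
Rule: logical operators take bool operands and yield bool
Result type: bool


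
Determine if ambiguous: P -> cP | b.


right-linear, alternatives start with distinct terminals 'c' vs 'b': unique leftmost derivation
Unambiguous


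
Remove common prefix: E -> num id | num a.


Common prefix: 'num'
Factored: E -> num E', E' -> id | a


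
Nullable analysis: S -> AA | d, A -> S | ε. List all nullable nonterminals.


A nonterminal is nullable iff some alternative derives ε (directly, or every symbol in it is nullable)
Nullable: {A, S}


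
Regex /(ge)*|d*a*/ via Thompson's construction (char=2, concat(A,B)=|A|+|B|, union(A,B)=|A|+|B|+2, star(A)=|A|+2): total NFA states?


Syntax tree has 4 char leaf(s), 1 union(s), 3 star(s)
chars contribute 4×2 = 8; each union adds +2; each star adds +2
Total: 8 + 2 + 6 = 16 states


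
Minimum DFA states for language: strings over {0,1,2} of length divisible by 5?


Track length mod 5: states 0..4, accept at 0
Minimal DFA: 5 states


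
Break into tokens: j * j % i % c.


Scan left to right, longest-match per lexeme
Tokens: ID(j), OP(*), ID(j), OP(%), ID(i), OP(%), ID(c)


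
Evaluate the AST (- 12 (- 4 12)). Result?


Evaluate inner: (- 4 12) = -8
Evaluate root: (- 12 -8) = 20
Result: 20


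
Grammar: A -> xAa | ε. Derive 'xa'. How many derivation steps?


Derivation: A => xAa => xa
Steps: 2


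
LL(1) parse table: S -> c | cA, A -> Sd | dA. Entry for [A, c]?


For [A, c]: 'c' ∈ FIRST(Sd)
Entry: A -> Sd


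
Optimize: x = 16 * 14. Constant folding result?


16 * 14 = 224 at compile time
Optimized: x = 224


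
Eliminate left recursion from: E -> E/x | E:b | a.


Left-recursive alternatives: E/x, E:b; non-recursive: a
Introduce E': E -> aE', E' -> /xE' | :bE' | ε


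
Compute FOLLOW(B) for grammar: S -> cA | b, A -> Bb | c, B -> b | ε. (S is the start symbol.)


$ ∈ FOLLOW(S). For each A -> αBβ: add FIRST(β)\{ε} to FOLLOW(B); if β nullable, add FOLLOW(A).
FOLLOW(B) = {b}


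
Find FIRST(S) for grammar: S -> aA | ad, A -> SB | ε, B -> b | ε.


Per alternative of S: FIRST(aA) = {a}; FIRST(ad) = {a}
FIRST(S) = {a}


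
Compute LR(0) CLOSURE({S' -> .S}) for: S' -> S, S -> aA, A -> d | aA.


Start: S' -> .S
For each item with dot before a nonterminal B, add B -> .γ for every B-production
Closure: [S' -> .S, S -> .aA]


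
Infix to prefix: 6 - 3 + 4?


left-to-right (same/higher precedence on left): tree is (+ (- 6 3) 4)
Prefix: + - 6 3 4


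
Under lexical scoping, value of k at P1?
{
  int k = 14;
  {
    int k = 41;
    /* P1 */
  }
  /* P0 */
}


k declared in the same block as P1
k = 41


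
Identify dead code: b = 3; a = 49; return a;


b is assigned but never read
Dead: 'b = 3'


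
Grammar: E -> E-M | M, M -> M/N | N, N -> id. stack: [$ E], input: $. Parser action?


start symbol E on stack, input exhausted
Action: accept


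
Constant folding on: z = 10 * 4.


10 * 4 = 40 at compile time
Optimized: z = 40


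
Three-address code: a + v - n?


Break into single-operator statements:
t1 = a + v
t2 = t1 - n


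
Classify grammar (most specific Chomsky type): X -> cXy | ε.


Single nonterminal LHS, but c^n y^n is not regular
Classification: Type 2 (Context-Free)


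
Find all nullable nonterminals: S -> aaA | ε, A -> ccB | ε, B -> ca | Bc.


A nonterminal is nullable iff some alternative derives ε (directly, or every symbol in it is nullable)
Nullable: {A, S}


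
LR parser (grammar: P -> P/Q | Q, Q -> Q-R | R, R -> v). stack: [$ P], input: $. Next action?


start symbol P on stack, input exhausted
Action: accept


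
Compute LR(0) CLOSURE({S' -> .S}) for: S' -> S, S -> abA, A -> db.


Start: S' -> .S
For each item with dot before a nonterminal B, add B -> .γ for every B-production
Closure: [S' -> .S, S -> .abA]


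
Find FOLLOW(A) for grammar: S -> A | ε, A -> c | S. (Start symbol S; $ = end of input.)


$ ∈ FOLLOW(S). For each A -> αBβ: add FIRST(β)\{ε} to FOLLOW(B); if β nullable, add FOLLOW(A).
FOLLOW(A) = {$}


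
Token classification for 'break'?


Pattern: reserved word
Type: KEYWORD


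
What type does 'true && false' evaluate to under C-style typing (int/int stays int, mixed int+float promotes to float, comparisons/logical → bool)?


Operand types: bool && bool
Rule: logical operators take bool operands and yield bool
Result type: bool


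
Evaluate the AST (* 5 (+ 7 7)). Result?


Evaluate inner: (+ 7 7) = 14
Evaluate root: (* 5 14) = 70
Result: 70


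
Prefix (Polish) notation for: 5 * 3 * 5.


left-to-right (same/higher precedence on left): tree is (* (* 5 3) 5)
Prefix: * * 5 3 5


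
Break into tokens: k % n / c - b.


Scan left to right, longest-match per lexeme
Tokens: ID(k), OP(%), ID(n), OP(/), ID(c), OP(-), ID(b)


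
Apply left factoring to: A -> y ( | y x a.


Common prefix: 'y'
Factored: A -> y A', A' -> ( | x a


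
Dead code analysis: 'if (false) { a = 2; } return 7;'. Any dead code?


condition is constant false, so the whole block is unreachable
Dead: 'if (false) { a = 2; }'


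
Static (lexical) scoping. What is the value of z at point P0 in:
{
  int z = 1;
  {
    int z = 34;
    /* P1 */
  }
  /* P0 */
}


z declared in the same block as P0
z = 1


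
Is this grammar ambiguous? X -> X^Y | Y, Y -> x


precedence layered via separate nonterminal Y: deterministic
Unambiguous


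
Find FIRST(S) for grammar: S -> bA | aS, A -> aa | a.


Per alternative of S: FIRST(bA) = {b}; FIRST(aS) = {a}
FIRST(S) = {a, b}


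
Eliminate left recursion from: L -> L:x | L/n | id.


Left-recursive alternatives: L:x, L/n; non-recursive: id
Introduce L': L -> idL', L' -> :xL' | /nL' | ε


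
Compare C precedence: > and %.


'%' is multiplicative (level 10); '>' is relational (level 7)
Higher level binds tighter
'%' has higher precedence than '>'


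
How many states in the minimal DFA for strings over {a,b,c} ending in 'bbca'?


Track the longest suffix of input matching a prefix of 'bbca': 5 classes (prefixes of length 0..4)
Minimal DFA: 5 states


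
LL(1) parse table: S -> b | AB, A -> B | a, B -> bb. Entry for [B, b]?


For [B, b]: 'b' ∈ FIRST(bb)
Entry: B -> bb


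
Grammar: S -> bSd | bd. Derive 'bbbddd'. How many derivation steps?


Derivation: S => bSd => bbSdd => bbbddd
Steps: 3


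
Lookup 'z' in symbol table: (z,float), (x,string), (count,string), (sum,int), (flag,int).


Lookup 'z' → type float


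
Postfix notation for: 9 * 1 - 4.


Left to right (same or higher precedence on left)
Postfix: 9 1 * 4 -


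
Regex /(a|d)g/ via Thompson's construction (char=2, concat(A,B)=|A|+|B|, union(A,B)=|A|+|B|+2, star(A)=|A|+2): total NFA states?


Syntax tree has 3 char leaf(s), 1 union(s), 0 star(s)
chars contribute 3×2 = 6; each union adds +2; each star adds +2
Total: 6 + 2 + 0 = 8 states


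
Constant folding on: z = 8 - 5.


8 - 5 = 3 at compile time
Optimized: z = 3


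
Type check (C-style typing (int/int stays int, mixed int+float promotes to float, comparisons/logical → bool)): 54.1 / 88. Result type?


Operand types: float / int
Rule: mixed int/float promotes to float; int/int stays int
Result type: float


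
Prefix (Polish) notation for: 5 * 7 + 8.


left-to-right (same/higher precedence on left): tree is (+ (* 5 7) 8)
Prefix: + * 5 7 8


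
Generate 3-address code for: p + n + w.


Break into single-operator statements:
t1 = p + n
t2 = t1 + w


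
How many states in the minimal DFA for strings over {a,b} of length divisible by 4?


Track length mod 4: states 0..3, accept at 0
Minimal DFA: 4 states


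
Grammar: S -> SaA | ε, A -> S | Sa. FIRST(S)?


Per alternative of S: FIRST(SaA) = {a}; FIRST(ε) = {ε}
FIRST(S) = {a, ε}


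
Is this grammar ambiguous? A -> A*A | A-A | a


'a*a-a' has two parse trees (no precedence encoded between * and -)
Ambiguous


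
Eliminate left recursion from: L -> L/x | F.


Left-recursive alternatives: L/x; non-recursive: F
Introduce L': L -> FL', L' -> /xL' | ε


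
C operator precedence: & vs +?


'+' is additive (level 9); '&' is bitwise AND (level 5)
Higher level binds tighter
'+' has higher precedence than '&'


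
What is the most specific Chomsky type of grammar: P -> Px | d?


Left-linear: every RHS is a terminal or one nonterminal followed by a terminal
Classification: Type 3 (Regular)


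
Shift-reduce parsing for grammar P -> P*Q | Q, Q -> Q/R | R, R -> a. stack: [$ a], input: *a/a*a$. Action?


'a' on top is the handle for R -> a
Action: reduce (R -> a)


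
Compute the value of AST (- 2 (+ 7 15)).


Evaluate inner: (+ 7 15) = 22
Evaluate root: (- 2 22) = -20
Result: -20


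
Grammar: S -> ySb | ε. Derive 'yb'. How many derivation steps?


Derivation: S => ySb => yb
Steps: 2


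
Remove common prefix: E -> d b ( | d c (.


Common prefix: 'd'
Factored: E -> d E', E' -> b ( | c (


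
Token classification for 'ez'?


Pattern: letter/underscore followed by alphanumerics, not a keyword
Type: IDENTIFIER


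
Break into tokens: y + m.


Scan left to right, longest-match per lexeme
Tokens: ID(y), OP(+), ID(m)


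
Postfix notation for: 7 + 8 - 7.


Left to right (same or higher precedence on left)
Postfix: 7 8 + 7 -


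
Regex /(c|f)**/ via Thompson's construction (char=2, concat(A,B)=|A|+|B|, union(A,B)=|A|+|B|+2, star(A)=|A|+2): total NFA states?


Syntax tree has 2 char leaf(s), 1 union(s), 2 star(s)
chars contribute 2×2 = 4; each union adds +2; each star adds +2
Total: 4 + 2 + 4 = 10 states


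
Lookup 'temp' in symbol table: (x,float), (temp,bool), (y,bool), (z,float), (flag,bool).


Lookup 'temp' → type bool


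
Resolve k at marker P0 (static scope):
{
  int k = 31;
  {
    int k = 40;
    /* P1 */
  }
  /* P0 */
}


k declared in the same block as P0
k = 31


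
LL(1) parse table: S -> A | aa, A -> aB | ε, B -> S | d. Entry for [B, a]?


For [B, a]: 'a' ∈ FIRST(S)
Entry: B -> S


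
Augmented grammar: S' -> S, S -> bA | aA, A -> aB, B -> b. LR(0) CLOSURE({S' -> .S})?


Start: S' -> .S
For each item with dot before a nonterminal B, add B -> .γ for every B-production
Closure: [S' -> .S, S -> .bA, S -> .aA]


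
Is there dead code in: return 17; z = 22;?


statement follows a return and is unreachable
Dead: 'z = 22'


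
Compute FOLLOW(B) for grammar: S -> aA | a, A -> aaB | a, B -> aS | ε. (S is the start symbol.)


$ ∈ FOLLOW(S). For each A -> αBβ: add FIRST(β)\{ε} to FOLLOW(B); if β nullable, add FOLLOW(A).
FOLLOW(B) = {$}


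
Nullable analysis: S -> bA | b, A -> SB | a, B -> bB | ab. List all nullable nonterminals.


A nonterminal is nullable iff some alternative derives ε (directly, or every symbol in it is nullable)
Nullable: {}


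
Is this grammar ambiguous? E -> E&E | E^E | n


'n&n^n' has two parse trees (no precedence encoded between & and ^)
Ambiguous


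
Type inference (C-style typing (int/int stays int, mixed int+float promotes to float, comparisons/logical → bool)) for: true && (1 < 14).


Operand types: bool && bool
Rule: logical operators take bool operands and yield bool
Result type: bool


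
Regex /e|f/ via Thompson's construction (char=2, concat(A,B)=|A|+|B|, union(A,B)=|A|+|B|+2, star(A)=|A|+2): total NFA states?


Syntax tree has 2 char leaf(s), 1 union(s), 0 star(s)
chars contribute 2×2 = 4; each union adds +2; each star adds +2
Total: 4 + 2 + 0 = 6 states


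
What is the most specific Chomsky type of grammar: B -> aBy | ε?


Single nonterminal LHS, but a^n y^n is not regular
Classification: Type 2 (Context-Free)


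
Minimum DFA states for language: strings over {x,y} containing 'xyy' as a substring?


KMP-style automaton: 3 progress states + 1 absorbing accept = 4
Minimal DFA: 4 states


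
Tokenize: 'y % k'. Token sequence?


Scan left to right, longest-match per lexeme
Tokens: ID(y), OP(%), ID(k)


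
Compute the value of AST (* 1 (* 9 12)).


Evaluate inner: (* 9 12) = 108
Evaluate root: (* 1 108) = 108
Result: 108


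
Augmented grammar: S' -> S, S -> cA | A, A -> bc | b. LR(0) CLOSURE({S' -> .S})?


Start: S' -> .S
For each item with dot before a nonterminal B, add B -> .γ for every B-production
Closure: [S' -> .S, S -> .cA, S -> .A, A -> .bc, A -> .b]


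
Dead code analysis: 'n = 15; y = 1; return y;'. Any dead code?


n is assigned but never read
Dead: 'n = 15'


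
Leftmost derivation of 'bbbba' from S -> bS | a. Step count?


Derivation: S => bS => bbS => bbbS => bbbbS => bbbba
Steps: 5


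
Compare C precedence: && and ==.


'==' is equality (level 6); '&&' is logical AND (level 2)
Higher level binds tighter
'==' has higher precedence than '&&'


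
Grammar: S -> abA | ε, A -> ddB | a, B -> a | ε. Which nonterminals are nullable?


A nonterminal is nullable iff some alternative derives ε (directly, or every symbol in it is nullable)
Nullable: {B, S}


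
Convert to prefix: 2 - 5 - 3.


left-to-right (same/higher precedence on left): tree is (- (- 2 5) 3)
Prefix: - - 2 5 3


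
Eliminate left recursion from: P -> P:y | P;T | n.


Left-recursive alternatives: P:y, P;T; non-recursive: n
Introduce P': P -> nP', P' -> :yP' | ;TP' | ε


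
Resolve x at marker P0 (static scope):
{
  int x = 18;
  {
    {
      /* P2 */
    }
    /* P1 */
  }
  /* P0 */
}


x declared in the same block as P0
x = 18


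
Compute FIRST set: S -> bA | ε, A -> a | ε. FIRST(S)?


Per alternative of S: FIRST(bA) = {b}; FIRST(ε) = {ε}
FIRST(S) = {b, ε}


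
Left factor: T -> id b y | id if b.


Common prefix: 'id'
Factored: T -> id T', T' -> b y | if b


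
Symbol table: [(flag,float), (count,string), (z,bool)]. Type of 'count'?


Lookup 'count' → type string


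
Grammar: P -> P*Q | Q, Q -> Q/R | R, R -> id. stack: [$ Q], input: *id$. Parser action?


lookahead ∉ {/} so Q won't extend; reduce P -> Q
Action: reduce (P -> Q)


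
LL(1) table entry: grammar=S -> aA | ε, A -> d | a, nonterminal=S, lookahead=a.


For [S, a]: 'a' ∈ FIRST(aA)
Entry: S -> aA


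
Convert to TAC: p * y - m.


Break into single-operator statements:
t1 = p * y
t2 = t1 - m


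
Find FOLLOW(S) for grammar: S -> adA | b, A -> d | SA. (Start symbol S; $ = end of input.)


$ ∈ FOLLOW(S). For each A -> αBβ: add FIRST(β)\{ε} to FOLLOW(B); if β nullable, add FOLLOW(A).
FOLLOW(S) = {$, a, b, d}


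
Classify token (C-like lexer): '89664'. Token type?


Pattern: digits only
Type: INTEGER_LITERAL


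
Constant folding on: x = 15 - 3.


15 - 3 = 12 at compile time
Optimized: x = 12


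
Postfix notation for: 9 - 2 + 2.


Left to right (same or higher precedence on left)
Postfix: 9 2 - 2 +


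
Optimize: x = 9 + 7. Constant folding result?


9 + 7 = 16 at compile time
Optimized: x = 16


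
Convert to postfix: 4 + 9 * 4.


* has higher precedence, evaluate 9*4 first
Postfix: 4 9 4 * +


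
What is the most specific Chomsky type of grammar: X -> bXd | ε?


Single nonterminal LHS, but b^n d^n is not regular
Classification: Type 2 (Context-Free)


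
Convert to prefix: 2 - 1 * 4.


'*' binds tighter: tree is (- 2 (* 1 4))
Prefix: - 2 * 1 4


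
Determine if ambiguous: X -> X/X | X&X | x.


'x/x&x' has two parse trees (no precedence encoded between / and &)
Ambiguous


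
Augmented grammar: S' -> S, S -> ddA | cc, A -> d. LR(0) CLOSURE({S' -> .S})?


Start: S' -> .S
For each item with dot before a nonterminal B, add B -> .γ for every B-production
Closure: [S' -> .S, S -> .ddA, S -> .cc]


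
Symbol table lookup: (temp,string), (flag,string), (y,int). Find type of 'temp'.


Lookup 'temp' → type string


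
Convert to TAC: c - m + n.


Break into single-operator statements:
t1 = c - m
t2 = t1 + n


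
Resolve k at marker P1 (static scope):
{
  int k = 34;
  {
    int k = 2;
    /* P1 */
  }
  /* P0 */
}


k declared in the same block as P1
k = 2


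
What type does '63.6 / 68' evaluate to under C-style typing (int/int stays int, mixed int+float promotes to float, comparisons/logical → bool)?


Operand types: float / int
Rule: mixed int/float promotes to float; int/int stays int
Result type: float


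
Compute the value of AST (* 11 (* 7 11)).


Evaluate inner: (* 7 11) = 77
Evaluate root: (* 11 77) = 847
Result: 847


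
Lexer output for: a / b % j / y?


Scan left to right, longest-match per lexeme
Tokens: ID(a), OP(/), ID(b), OP(%), ID(j), OP(/), ID(y)


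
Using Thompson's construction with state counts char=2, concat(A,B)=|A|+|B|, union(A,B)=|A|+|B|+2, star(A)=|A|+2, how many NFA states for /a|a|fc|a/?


Syntax tree has 5 char leaf(s), 3 union(s), 0 star(s)
chars contribute 5×2 = 10; each union adds +2; each star adds +2
Total: 10 + 6 + 0 = 16 states


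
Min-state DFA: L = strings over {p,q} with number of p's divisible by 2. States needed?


Track (count of p) mod 2: states 0..1, accept at 0
Minimal DFA: 2 states


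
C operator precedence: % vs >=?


'%' is multiplicative (level 10); '>=' is relational (level 7)
Higher level binds tighter
'%' has higher precedence than '>='
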